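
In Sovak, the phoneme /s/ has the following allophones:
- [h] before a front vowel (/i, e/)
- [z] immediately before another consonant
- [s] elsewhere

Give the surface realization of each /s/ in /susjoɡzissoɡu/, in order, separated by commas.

[s], [z], [z], [s]

Occurrence 1 (position 1): no conditioning environment matches → elsewhere allophone [s].
Occurrence 2 (position 3): immediately before another consonant → [z].
Occurrence 3 (position 9): immediately before another consonant → [z].
Occurrence 4 (position 10): no conditioning environment matches → elsewhere allophone [s].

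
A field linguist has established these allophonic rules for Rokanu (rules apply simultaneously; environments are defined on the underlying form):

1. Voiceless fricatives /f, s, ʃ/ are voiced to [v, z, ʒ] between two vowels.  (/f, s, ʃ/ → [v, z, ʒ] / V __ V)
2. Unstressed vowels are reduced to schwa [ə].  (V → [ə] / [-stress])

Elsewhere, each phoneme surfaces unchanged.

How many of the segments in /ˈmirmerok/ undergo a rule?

Segments that undergo a rule: /e/ → [ə] (rule 2); /o/ → [ə] (rule 2).
All other segments surface unchanged.

2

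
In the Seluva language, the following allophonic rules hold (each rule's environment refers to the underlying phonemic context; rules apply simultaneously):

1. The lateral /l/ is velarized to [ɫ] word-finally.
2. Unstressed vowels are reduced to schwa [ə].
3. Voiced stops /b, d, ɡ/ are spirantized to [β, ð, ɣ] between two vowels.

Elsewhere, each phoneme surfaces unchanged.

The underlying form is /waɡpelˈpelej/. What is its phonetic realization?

/w/ (word-initial): no rule targets it → [w].
/a/ (between /w/ and /ɡ/): in an unstressed syllable, so rule 2 applies → [ə].
/ɡ/ (between /a/ and /p/): rule 3 targets it, but not between two vowels → unchanged [ɡ].
/p/ stays [p].
/e/ meets the environment for rule 2 (in an unstressed syllable) → [ə].
/l/ (between /e/ and /p/) is in the target of rule 1 but the environment (word-finally) is not met → [l].
/p/ stays [p].
/e/ (between /p/ and /l/): rule 2 targets it, but not in an unstressed syllable → unchanged [e].
/l/ (between /e/ and /e/) fails the environment for rule 1, so it stays [l].
Rule 2 applies to /e/ (between /l/ and /j/: in an unstressed syllable) → [ə].
/j/ stays [j].

[wəɡpəlˈpeləj]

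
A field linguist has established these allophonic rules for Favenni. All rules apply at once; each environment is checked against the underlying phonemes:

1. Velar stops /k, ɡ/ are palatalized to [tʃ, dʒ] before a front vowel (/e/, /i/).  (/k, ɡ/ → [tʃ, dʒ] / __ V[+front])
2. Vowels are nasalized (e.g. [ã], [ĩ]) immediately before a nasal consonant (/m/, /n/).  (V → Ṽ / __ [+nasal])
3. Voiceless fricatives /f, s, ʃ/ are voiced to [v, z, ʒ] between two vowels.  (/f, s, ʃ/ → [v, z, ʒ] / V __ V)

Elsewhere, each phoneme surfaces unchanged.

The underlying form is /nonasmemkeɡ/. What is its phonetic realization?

/n/ — not in any rule's target class → [n].
/o/ (between /n/ and /n/): before a nasal consonant, so rule 2 applies → [õ].
/n/ stays [n].
/a/ — between /n/ and /s/; rule 2 does not apply here → [a].
/s/ — between /a/ and /m/; rule 3 does not apply here → [s].
/m/ (between /s/ and /e/): no rule targets it → [m].
/e/ — between /m/ and /m/, before a nasal consonant — surfaces as [ẽ] (rule 2).
/m/ — not in any rule's target class → [m].
/k/ meets the environment for rule 1 (before a front vowel) → [tʃ].
/e/ (between /k/ and /ɡ/) fails the environment for rule 2, so it stays [e].
/ɡ/ — word-final; rule 1 does not apply here → [ɡ].

[nõnasmẽmtʃeɡ]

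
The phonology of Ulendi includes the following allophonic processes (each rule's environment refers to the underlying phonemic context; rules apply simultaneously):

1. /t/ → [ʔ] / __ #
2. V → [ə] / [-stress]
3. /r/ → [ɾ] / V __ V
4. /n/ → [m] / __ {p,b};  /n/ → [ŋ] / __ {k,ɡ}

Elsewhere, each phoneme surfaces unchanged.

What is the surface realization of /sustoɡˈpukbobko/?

[səstəɡˈpukbəbkə]

/s/ stays [s].
/u/ (between /s/ and /s/): in an unstressed syllable, so rule 2 applies → [ə].
/s/ stays [s].
/t/ (between /s/ and /o/) is in the target of rule 1 but the environment (word-finally) is not met → [t].
/o/ — between /t/ and /ɡ/, in an unstressed syllable — surfaces as [ə] (rule 2).
/ɡ/ (between /o/ and /p/) is unaffected → [ɡ].
/p/ stays [p].
/u/ (between /p/ and /k/) is in the target of rule 2 but the environment (in an unstressed syllable) is not met → [u].
/k/ — not in any rule's target class → [k].
/b/ — not in any rule's target class → [b].
/o/ (between /b/ and /b/) occurs in an unstressed syllable → [ə] by rule 2.
/b/ (between /o/ and /k/) is unaffected → [b].
/k/ — not in any rule's target class → [k].
/o/ meets the environment for rule 2 (in an unstressed syllable) → [ə].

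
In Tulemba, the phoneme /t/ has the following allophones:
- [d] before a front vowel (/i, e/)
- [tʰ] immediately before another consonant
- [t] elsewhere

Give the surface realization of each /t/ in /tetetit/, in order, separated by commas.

[d], [d], [d], [t]

Occurrence 1 (position 1): before a front vowel (/i, e/) → [d].
Occurrence 2 (position 3): before a front vowel (/i, e/) → [d].
Occurrence 3 (position 5): before a front vowel (/i, e/) → [d].
Occurrence 4 (position 7): no conditioning environment matches → elsewhere allophone [t].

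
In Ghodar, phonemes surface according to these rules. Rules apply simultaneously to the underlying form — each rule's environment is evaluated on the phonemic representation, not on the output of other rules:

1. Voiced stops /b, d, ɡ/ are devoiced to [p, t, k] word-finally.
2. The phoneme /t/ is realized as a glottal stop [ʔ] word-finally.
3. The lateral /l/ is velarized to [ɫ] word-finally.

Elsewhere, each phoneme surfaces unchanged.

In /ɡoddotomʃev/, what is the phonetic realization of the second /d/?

[d]

/d/ (between /d/ and /o/) fails the environment for rule 1, so it stays [d].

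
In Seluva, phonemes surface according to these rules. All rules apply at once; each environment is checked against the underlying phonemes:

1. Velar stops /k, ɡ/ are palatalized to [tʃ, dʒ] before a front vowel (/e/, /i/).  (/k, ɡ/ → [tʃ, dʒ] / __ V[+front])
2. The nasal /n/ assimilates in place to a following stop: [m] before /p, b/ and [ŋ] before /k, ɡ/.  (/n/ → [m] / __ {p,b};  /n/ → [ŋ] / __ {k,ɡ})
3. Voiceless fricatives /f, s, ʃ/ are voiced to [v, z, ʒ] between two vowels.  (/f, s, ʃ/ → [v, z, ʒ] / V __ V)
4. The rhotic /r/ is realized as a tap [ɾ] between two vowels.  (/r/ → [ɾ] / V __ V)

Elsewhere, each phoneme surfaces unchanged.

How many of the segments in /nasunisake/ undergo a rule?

3

Segments that undergo a rule: /s/ → [z] (rule 3); /s/ → [z] (rule 3); /k/ → [tʃ] (rule 1).
All other segments surface unchanged.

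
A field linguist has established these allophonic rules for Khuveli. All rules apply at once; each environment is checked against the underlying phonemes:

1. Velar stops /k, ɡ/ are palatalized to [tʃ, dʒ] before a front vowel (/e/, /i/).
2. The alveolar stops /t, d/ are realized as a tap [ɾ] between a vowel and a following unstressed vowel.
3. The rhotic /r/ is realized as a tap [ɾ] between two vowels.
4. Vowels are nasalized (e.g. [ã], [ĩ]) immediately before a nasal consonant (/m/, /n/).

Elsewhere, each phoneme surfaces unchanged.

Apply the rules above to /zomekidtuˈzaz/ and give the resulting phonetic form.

Rule 4 applies to /o/ (between /z/ and /m/: before a nasal consonant) → [õ].
/e/ (between /m/ and /k/) is in the target of rule 4 but the environment (before a nasal consonant) is not met → [e].
/k/ — between /e/ and /i/, before a front vowel — surfaces as [tʃ] (rule 1).
/i/ — between /k/ and /d/; rule 4 does not apply here → [i].
/d/ — between /i/ and /t/; rule 2 does not apply here → [d].
/t/ — between /d/ and /u/; rule 2 does not apply here → [t].
/u/ (between /t/ and /z/) is in the target of rule 4 but the environment (before a nasal consonant) is not met → [u].
/a/ — between /z/ and /z/; rule 4 does not apply here → [a].

[zõmetʃidtuˈzaz]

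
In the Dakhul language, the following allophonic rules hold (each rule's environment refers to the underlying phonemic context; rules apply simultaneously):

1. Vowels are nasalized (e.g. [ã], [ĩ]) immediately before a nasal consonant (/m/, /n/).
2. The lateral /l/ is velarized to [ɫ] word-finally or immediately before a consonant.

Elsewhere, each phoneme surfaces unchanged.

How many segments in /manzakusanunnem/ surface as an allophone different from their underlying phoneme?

4

Segments that undergo a rule: /a/ → [ã] (rule 1); /a/ → [ã] (rule 1); /u/ → [ũ] (rule 1); /e/ → [ẽ] (rule 1).
All other segments surface unchanged.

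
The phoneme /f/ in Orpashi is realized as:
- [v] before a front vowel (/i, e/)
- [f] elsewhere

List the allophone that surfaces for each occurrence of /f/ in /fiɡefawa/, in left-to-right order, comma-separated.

[v], [f]

Occurrence 1 (position 1): before a front vowel (/i, e/) → [v].
Occurrence 2 (position 5): no conditioning environment matches → elsewhere allophone [f].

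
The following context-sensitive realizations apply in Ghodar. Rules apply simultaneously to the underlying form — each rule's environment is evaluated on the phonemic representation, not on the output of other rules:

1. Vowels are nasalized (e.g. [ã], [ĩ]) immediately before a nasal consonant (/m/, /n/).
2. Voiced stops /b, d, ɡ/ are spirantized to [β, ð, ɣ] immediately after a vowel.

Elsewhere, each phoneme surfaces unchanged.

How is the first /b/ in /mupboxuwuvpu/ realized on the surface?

[b]

/b/ (between /p/ and /o/): rule 2 targets it, but not immediately after a vowel → unchanged [b].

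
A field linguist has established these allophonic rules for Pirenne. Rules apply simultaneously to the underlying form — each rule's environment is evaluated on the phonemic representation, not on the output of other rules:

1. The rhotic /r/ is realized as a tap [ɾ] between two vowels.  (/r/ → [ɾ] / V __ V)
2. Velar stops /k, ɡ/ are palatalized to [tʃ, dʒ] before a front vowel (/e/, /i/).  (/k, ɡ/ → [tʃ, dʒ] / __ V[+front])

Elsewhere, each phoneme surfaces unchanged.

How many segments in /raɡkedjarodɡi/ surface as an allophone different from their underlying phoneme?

Segments that undergo a rule: /k/ → [tʃ] (rule 2); /r/ → [ɾ] (rule 1); /ɡ/ → [dʒ] (rule 2).
All other segments surface unchanged.

3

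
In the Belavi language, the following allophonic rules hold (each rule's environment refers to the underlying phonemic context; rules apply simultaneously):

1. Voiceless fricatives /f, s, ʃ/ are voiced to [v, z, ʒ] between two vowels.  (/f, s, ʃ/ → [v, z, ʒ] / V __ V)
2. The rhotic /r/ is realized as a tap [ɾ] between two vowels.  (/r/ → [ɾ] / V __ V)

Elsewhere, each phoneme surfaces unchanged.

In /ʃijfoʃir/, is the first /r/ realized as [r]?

Yes

/r/ — word-final; rule 2 does not apply here → [r].
The actual realization is [r], which matches [r].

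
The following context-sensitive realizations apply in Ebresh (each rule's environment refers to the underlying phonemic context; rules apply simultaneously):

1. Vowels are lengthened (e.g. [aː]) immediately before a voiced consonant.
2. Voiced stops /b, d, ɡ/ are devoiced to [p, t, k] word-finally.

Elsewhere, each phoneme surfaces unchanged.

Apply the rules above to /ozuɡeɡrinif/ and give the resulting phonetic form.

[oːzuːɡeːɡriːnif]

/o/ (word-initial) occurs before a voiced consonant → [oː] by rule 1.
/z/ (between /o/ and /u/) is unaffected → [z].
/u/ (between /z/ and /ɡ/): before a voiced consonant, so rule 1 applies → [uː].
/ɡ/ (between /u/ and /e/): rule 2 targets it, but not word-finally → unchanged [ɡ].
Rule 1 applies to /e/ (between /ɡ/ and /ɡ/: before a voiced consonant) → [eː].
/ɡ/ (between /e/ and /r/) fails the environment for rule 2, so it stays [ɡ].
/r/ (between /ɡ/ and /i/): no rule targets it → [r].
/i/ (between /r/ and /n/): before a voiced consonant, so rule 1 applies → [iː].
/n/ — not in any rule's target class → [n].
/i/ (between /n/ and /f/) is in the target of rule 1 but the environment (before a voiced consonant) is not met → [i].
/f/ (word-final): no rule targets it → [f].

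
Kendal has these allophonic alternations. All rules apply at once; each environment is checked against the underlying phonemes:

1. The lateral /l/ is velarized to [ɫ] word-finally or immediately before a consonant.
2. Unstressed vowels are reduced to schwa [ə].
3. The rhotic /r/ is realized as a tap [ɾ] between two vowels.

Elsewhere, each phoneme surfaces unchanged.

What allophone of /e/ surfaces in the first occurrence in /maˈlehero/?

[e]

/e/ (between /l/ and /h/) fails the environment for rule 2, so it stays [e].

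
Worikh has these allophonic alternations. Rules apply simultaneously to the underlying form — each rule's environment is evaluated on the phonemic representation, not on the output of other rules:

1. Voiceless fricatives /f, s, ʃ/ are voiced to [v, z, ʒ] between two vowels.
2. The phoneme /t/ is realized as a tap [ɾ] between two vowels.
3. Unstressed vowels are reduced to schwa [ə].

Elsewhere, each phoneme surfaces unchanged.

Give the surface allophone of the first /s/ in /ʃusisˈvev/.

[z]

/s/ meets the environment for rule 1 (between two vowels) → [z].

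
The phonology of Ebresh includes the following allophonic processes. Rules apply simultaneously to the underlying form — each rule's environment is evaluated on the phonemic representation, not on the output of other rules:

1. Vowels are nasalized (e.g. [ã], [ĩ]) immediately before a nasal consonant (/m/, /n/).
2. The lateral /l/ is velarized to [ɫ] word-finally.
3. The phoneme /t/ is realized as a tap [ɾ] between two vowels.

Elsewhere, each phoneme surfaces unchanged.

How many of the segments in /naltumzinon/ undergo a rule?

Segments that undergo a rule: /u/ → [ũ] (rule 1); /i/ → [ĩ] (rule 1); /o/ → [õ] (rule 1).
All other segments surface unchanged.

3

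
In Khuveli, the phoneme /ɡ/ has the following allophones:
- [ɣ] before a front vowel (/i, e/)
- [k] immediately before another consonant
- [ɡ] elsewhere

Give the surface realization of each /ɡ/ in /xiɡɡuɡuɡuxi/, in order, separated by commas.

Occurrence 1 (position 3): immediately before another consonant → [k].
Occurrence 2 (position 4): no conditioning environment matches → elsewhere allophone [ɡ].
Occurrence 3 (position 6): no conditioning environment matches → elsewhere allophone [ɡ].
Occurrence 4 (position 8): no conditioning environment matches → elsewhere allophone [ɡ].

[k], [ɡ], [ɡ], [ɡ]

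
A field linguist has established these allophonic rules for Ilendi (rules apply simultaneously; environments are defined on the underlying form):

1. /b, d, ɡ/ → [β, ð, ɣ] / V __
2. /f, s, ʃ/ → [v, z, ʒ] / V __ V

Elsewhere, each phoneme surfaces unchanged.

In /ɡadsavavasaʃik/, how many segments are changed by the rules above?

Segments that undergo a rule: /d/ → [ð] (rule 1); /s/ → [z] (rule 2); /ʃ/ → [ʒ] (rule 2).
All other segments surface unchanged.

3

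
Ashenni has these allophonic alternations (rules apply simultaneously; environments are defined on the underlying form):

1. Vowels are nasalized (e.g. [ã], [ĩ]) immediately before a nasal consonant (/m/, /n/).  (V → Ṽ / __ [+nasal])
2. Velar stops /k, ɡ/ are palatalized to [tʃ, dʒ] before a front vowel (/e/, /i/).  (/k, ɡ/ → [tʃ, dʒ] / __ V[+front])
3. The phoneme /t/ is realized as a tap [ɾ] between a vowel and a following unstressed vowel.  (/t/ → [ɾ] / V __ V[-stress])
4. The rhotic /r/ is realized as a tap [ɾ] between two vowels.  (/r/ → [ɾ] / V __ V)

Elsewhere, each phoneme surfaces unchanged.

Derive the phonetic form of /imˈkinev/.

/i/ (word-initial): before a nasal consonant, so rule 1 applies → [ĩ].
/m/ (between /i/ and /k/): no rule targets it → [m].
/k/ — between /m/ and /i/, before a front vowel — surfaces as [tʃ] (rule 2).
/i/ (between /k/ and /n/): before a nasal consonant, so rule 1 applies → [ĩ].
/n/ (between /i/ and /e/): no rule targets it → [n].
/e/ (between /n/ and /v/): rule 1 targets it, but not before a nasal consonant → unchanged [e].
/v/ stays [v].

[ĩmˈtʃĩnev]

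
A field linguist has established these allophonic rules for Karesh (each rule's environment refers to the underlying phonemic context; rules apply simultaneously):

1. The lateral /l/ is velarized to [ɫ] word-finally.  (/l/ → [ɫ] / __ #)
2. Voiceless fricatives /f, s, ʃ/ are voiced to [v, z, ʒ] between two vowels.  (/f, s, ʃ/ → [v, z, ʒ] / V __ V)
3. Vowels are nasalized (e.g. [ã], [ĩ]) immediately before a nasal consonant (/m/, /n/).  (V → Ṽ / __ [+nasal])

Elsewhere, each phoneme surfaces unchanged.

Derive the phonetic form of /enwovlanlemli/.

[ẽnwovlãnlẽmli]

Rule 3 applies to /e/ (word-initial: before a nasal consonant) → [ẽ].
/n/ (between /e/ and /w/): no rule targets it → [n].
/w/ stays [w].
/o/ (between /w/ and /v/) is in the target of rule 3 but the environment (before a nasal consonant) is not met → [o].
/v/ — not in any rule's target class → [v].
/l/ (between /v/ and /a/) fails the environment for rule 1, so it stays [l].
/a/ meets the environment for rule 3 (before a nasal consonant) → [ã].
/n/ stays [n].
/l/ (between /n/ and /e/): rule 1 targets it, but not word-finally → unchanged [l].
Rule 3 applies to /e/ (between /l/ and /m/: before a nasal consonant) → [ẽ].
/m/ stays [m].
/l/ (between /m/ and /i/) fails the environment for rule 1, so it stays [l].
/i/ — word-final; rule 3 does not apply here → [i].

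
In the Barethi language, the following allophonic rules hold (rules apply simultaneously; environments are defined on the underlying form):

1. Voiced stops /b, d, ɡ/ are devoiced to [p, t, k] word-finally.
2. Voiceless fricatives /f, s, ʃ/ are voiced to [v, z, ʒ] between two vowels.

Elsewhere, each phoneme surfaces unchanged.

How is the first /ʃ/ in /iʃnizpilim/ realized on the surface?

[ʃ]

/ʃ/ (between /i/ and /n/): rule 2 targets it, but not between two vowels → unchanged [ʃ].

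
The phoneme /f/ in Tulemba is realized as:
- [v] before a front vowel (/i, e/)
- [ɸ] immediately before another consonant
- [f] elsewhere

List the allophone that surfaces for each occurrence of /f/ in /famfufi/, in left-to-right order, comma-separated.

Occurrence 1 (position 1): no conditioning environment matches → elsewhere allophone [f].
Occurrence 2 (position 4): no conditioning environment matches → elsewhere allophone [f].
Occurrence 3 (position 6): before a front vowel (/i, e/) → [v].

[f], [f], [v]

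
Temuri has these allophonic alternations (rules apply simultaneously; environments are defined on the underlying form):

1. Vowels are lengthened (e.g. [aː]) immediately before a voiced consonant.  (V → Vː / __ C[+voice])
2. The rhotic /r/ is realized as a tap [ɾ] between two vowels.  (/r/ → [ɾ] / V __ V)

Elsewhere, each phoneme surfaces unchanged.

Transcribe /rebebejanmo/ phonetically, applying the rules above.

/r/ — word-initial; rule 2 does not apply here → [r].
/e/ (between /r/ and /b/): before a voiced consonant, so rule 1 applies → [eː].
/b/ — not in any rule's target class → [b].
/e/ (between /b/ and /b/): before a voiced consonant, so rule 1 applies → [eː].
/b/ (between /e/ and /e/) is unaffected → [b].
/e/ (between /b/ and /j/): before a voiced consonant, so rule 1 applies → [eː].
/j/ (between /e/ and /a/): no rule targets it → [j].
/a/ (between /j/ and /n/) occurs before a voiced consonant → [aː] by rule 1.
/n/ (between /a/ and /m/) is unaffected → [n].
/m/ stays [m].
/o/ — word-final; rule 1 does not apply here → [o].

[reːbeːbeːjaːnmo]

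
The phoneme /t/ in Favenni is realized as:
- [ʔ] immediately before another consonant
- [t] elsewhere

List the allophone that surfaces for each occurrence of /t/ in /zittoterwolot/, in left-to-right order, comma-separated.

Occurrence 1 (position 3): immediately before another consonant → [ʔ].
Occurrence 2 (position 4): no conditioning environment matches → elsewhere allophone [t].
Occurrence 3 (position 6): no conditioning environment matches → elsewhere allophone [t].
Occurrence 4 (position 13): no conditioning environment matches → elsewhere allophone [t].

[ʔ], [t], [t], [t]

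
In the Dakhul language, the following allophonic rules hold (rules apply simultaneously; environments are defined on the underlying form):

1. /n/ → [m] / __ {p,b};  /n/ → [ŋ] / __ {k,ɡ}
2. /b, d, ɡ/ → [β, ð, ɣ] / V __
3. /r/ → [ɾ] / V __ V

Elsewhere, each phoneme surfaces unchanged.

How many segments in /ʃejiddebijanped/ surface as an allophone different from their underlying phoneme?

Segments that undergo a rule: /d/ → [ð] (rule 2); /b/ → [β] (rule 2); /n/ → [m] (rule 1); /d/ → [ð] (rule 2).
All other segments surface unchanged.

4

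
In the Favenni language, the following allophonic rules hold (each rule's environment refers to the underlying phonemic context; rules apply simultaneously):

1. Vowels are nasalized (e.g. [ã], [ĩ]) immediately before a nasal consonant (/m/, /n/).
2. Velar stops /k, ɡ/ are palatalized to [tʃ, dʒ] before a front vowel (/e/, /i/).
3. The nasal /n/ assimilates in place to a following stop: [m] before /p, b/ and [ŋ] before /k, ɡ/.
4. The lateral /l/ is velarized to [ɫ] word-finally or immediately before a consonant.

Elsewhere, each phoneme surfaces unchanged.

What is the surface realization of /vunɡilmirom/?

/v/ stays [v].
/u/ (between /v/ and /n/): before a nasal consonant, so rule 1 applies → [ũ].
/n/ meets the environment for rule 3 (before a labial or velar stop) → [ŋ].
/ɡ/ (between /n/ and /i/) occurs before a front vowel → [dʒ] by rule 2.
/i/ — between /ɡ/ and /l/; rule 1 does not apply here → [i].
Rule 4 applies to /l/ (between /i/ and /m/: word-finally or immediately before a consonant) → [ɫ].
/m/ (between /l/ and /i/): no rule targets it → [m].
/i/ — between /m/ and /r/; rule 1 does not apply here → [i].
/r/ — not in any rule's target class → [r].
/o/ (between /r/ and /m/) occurs before a nasal consonant → [õ] by rule 1.
/m/ (word-final): no rule targets it → [m].

[vũŋdʒiɫmirõm]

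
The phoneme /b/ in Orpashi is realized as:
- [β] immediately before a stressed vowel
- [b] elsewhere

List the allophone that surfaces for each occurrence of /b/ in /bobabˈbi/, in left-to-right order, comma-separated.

[b], [b], [b], [β]

Occurrence 1 (position 1): no conditioning environment matches → elsewhere allophone [b].
Occurrence 2 (position 3): no conditioning environment matches → elsewhere allophone [b].
Occurrence 3 (position 5): no conditioning environment matches → elsewhere allophone [b].
Occurrence 4 (position 6): immediately before a stressed vowel → [β].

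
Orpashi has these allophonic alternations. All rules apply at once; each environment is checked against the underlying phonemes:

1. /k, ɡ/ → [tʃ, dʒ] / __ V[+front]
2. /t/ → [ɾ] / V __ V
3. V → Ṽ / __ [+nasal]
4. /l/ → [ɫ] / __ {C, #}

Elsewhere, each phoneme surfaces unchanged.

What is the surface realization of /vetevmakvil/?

[veɾevmakviɫ]

/v/ — not in any rule's target class → [v].
/e/ (between /v/ and /t/) fails the environment for rule 3, so it stays [e].
/t/ (between /e/ and /e/): between two vowels, so rule 2 applies → [ɾ].
/e/ — between /t/ and /v/; rule 3 does not apply here → [e].
/v/ (between /e/ and /m/): no rule targets it → [v].
/m/ (between /v/ and /a/) is unaffected → [m].
/a/ — between /m/ and /k/; rule 3 does not apply here → [a].
/k/ — between /a/ and /v/; rule 1 does not apply here → [k].
/v/ (between /k/ and /i/): no rule targets it → [v].
/i/ (between /v/ and /l/): rule 3 targets it, but not before a nasal consonant → unchanged [i].
/l/ (word-final) occurs word-finally or immediately before a consonant → [ɫ] by rule 4.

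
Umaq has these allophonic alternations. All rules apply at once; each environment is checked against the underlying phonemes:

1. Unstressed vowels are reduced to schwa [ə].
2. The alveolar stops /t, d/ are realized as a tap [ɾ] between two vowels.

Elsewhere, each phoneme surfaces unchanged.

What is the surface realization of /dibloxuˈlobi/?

/d/ — word-initial; rule 2 does not apply here → [d].
/i/ — between /d/ and /b/, in an unstressed syllable — surfaces as [ə] (rule 1).
/b/ stays [b].
/l/ (between /b/ and /o/) is unaffected → [l].
/o/ (between /l/ and /x/) occurs in an unstressed syllable → [ə] by rule 1.
/x/ (between /o/ and /u/) is unaffected → [x].
/u/ (between /x/ and /l/): in an unstressed syllable, so rule 1 applies → [ə].
/l/ (between /u/ and /o/) is unaffected → [l].
/o/ (between /l/ and /b/) fails the environment for rule 1, so it stays [o].
/b/ (between /o/ and /i/): no rule targets it → [b].
/i/ — word-final, in an unstressed syllable — surfaces as [ə] (rule 1).

[dəbləxəˈlobə]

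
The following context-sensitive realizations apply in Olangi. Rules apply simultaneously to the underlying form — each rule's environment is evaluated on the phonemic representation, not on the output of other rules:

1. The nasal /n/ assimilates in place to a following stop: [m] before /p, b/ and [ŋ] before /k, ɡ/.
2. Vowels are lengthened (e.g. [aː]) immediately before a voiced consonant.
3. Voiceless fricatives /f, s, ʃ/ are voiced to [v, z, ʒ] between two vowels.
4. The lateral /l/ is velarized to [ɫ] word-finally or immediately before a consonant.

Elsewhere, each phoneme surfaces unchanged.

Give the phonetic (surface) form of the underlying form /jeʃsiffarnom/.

[jeʃsiffaːrnoːm]

/j/ — not in any rule's target class → [j].
/e/ — between /j/ and /ʃ/; rule 2 does not apply here → [e].
/ʃ/ (between /e/ and /s/) fails the environment for rule 3, so it stays [ʃ].
/s/ (between /ʃ/ and /i/): rule 3 targets it, but not between two vowels → unchanged [s].
/i/ (between /s/ and /f/): rule 2 targets it, but not before a voiced consonant → unchanged [i].
/f/ (between /i/ and /f/) fails the environment for rule 3, so it stays [f].
/f/ (between /f/ and /a/) fails the environment for rule 3, so it stays [f].
/a/ meets the environment for rule 2 (before a voiced consonant) → [aː].
/r/ (between /a/ and /n/): no rule targets it → [r].
/n/ (between /r/ and /o/) is in the target of rule 1 but the environment (before a labial or velar stop) is not met → [n].
/o/ — between /n/ and /m/, before a voiced consonant — surfaces as [oː] (rule 2).
/m/ (word-final): no rule targets it → [m].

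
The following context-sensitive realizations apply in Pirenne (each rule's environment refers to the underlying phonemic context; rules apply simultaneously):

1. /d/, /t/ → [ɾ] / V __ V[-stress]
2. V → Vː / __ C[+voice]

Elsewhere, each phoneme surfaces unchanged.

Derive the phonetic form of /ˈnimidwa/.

[ˈniːmiːdwa]

/n/ — not in any rule's target class → [n].
/i/ meets the environment for rule 2 (before a voiced consonant) → [iː].
/m/ (between /i/ and /i/): no rule targets it → [m].
/i/ (between /m/ and /d/) occurs before a voiced consonant → [iː] by rule 2.
/d/ (between /i/ and /w/): rule 1 targets it, but not between a vowel and a following unstressed vowel → unchanged [d].
/w/ — not in any rule's target class → [w].
/a/ (word-final): rule 2 targets it, but not before a voiced consonant → unchanged [a].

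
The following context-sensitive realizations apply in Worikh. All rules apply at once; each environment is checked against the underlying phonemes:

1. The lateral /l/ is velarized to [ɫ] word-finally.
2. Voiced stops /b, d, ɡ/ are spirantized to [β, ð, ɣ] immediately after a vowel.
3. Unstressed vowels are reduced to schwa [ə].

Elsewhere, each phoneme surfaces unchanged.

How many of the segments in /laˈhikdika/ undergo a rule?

Segments that undergo a rule: /a/ → [ə] (rule 3); /i/ → [ə] (rule 3); /a/ → [ə] (rule 3).
All other segments surface unchanged.

3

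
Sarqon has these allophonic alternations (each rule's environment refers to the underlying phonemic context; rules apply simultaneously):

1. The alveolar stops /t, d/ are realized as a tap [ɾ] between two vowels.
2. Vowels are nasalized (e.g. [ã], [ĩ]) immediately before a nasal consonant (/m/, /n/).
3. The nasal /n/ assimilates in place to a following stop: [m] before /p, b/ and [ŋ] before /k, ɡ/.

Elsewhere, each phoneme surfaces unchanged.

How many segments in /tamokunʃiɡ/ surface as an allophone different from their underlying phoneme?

Segments that undergo a rule: /a/ → [ã] (rule 2); /u/ → [ũ] (rule 2).
All other segments surface unchanged.

2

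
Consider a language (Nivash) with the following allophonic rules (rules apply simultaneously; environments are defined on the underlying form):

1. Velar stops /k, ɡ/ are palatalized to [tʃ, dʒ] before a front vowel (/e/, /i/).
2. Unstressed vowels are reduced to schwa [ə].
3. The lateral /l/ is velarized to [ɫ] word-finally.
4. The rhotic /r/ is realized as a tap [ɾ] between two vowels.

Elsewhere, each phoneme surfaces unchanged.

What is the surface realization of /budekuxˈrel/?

[bədəkəxˈreɫ]

/b/ (word-initial) is unaffected → [b].
Rule 2 applies to /u/ (between /b/ and /d/: in an unstressed syllable) → [ə].
/d/ — not in any rule's target class → [d].
/e/ meets the environment for rule 2 (in an unstressed syllable) → [ə].
/k/ (between /e/ and /u/) is in the target of rule 1 but the environment (before a front vowel) is not met → [k].
/u/ (between /k/ and /x/): in an unstressed syllable, so rule 2 applies → [ə].
/x/ — not in any rule's target class → [x].
/r/ (between /x/ and /e/) fails the environment for rule 4, so it stays [r].
/e/ (between /r/ and /l/): rule 2 targets it, but not in an unstressed syllable → unchanged [e].
/l/ — word-final, word-finally — surfaces as [ɫ] (rule 3).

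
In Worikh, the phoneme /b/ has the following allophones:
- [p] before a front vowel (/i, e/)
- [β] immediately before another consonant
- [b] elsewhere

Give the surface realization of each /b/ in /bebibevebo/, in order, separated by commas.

[p], [p], [p], [b]

Occurrence 1 (position 1): before a front vowel (/i, e/) → [p].
Occurrence 2 (position 3): before a front vowel (/i, e/) → [p].
Occurrence 3 (position 5): before a front vowel (/i, e/) → [p].
Occurrence 4 (position 9): no conditioning environment matches → elsewhere allophone [b].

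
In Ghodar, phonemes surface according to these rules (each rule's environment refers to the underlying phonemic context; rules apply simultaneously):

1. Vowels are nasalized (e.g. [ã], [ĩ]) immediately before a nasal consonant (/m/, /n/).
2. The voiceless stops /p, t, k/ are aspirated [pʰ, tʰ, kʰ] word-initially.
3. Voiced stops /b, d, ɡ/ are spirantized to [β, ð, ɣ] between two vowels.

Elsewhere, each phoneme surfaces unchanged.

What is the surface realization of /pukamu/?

Rule 2 applies to /p/ (word-initial: word-initially) → [pʰ].
/u/ (between /p/ and /k/) fails the environment for rule 1, so it stays [u].
/k/ (between /u/ and /a/) fails the environment for rule 2, so it stays [k].
/a/ meets the environment for rule 1 (before a nasal consonant) → [ã].
/u/ — word-final; rule 1 does not apply here → [u].

[pʰukãmu]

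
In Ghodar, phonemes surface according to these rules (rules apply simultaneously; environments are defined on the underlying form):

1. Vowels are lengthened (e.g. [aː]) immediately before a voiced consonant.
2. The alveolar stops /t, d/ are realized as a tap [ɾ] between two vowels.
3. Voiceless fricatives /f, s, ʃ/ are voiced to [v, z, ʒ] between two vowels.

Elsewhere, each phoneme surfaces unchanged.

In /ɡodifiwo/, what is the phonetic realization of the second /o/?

/o/ (word-final): rule 1 targets it, but not before a voiced consonant → unchanged [o].

[o]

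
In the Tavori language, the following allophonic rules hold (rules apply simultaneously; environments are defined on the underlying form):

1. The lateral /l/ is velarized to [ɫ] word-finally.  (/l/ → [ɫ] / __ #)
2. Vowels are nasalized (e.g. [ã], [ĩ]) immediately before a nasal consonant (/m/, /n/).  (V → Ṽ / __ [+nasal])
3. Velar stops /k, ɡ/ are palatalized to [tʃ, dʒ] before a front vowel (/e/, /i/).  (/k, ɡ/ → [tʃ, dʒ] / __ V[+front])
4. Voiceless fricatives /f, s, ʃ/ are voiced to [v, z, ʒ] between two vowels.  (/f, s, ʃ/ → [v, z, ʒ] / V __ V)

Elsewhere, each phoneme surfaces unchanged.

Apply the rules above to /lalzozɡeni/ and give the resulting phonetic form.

[lalzozdʒẽni]

/l/ (word-initial) fails the environment for rule 1, so it stays [l].
/a/ — between /l/ and /l/; rule 2 does not apply here → [a].
/l/ — between /a/ and /z/; rule 1 does not apply here → [l].
/z/ stays [z].
/o/ (between /z/ and /z/): rule 2 targets it, but not before a nasal consonant → unchanged [o].
/z/ — not in any rule's target class → [z].
Rule 3 applies to /ɡ/ (between /z/ and /e/: before a front vowel) → [dʒ].
/e/ — between /ɡ/ and /n/, before a nasal consonant — surfaces as [ẽ] (rule 2).
/n/ stays [n].
/i/ (word-final) is in the target of rule 2 but the environment (before a nasal consonant) is not met → [i].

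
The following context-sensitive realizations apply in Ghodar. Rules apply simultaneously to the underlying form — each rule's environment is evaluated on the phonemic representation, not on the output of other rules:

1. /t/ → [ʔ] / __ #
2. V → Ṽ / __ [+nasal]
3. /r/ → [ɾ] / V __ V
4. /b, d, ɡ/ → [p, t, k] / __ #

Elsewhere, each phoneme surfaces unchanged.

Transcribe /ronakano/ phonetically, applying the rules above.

[rõnakãno]

/r/ (word-initial): rule 3 targets it, but not between two vowels → unchanged [r].
/o/ (between /r/ and /n/): before a nasal consonant, so rule 2 applies → [õ].
/n/ stays [n].
/a/ — between /n/ and /k/; rule 2 does not apply here → [a].
/k/ — not in any rule's target class → [k].
Rule 2 applies to /a/ (between /k/ and /n/: before a nasal consonant) → [ã].
/n/ stays [n].
/o/ (word-final) is in the target of rule 2 but the environment (before a nasal consonant) is not met → [o].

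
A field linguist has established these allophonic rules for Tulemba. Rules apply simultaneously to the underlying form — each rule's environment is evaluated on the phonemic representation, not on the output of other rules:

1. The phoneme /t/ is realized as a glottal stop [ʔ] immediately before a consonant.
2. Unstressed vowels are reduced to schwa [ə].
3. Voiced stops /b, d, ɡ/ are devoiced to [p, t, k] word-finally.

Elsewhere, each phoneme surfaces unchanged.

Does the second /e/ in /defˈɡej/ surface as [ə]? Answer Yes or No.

/e/ (between /ɡ/ and /j/) fails the environment for rule 2, so it stays [e].
The actual realization is [e], not [ə].

No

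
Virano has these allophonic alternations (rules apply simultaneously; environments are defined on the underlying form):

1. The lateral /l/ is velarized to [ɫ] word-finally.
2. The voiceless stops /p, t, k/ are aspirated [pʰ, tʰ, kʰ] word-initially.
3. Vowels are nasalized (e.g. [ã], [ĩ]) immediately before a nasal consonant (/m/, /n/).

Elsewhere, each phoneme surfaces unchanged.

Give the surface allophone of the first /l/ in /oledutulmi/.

[l]

/l/ — between /o/ and /e/; rule 1 does not apply here → [l].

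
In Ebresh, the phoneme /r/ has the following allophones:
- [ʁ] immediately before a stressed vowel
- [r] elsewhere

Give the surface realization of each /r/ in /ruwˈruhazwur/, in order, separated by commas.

[r], [ʁ], [r]

Occurrence 1 (position 1): no conditioning environment matches → elsewhere allophone [r].
Occurrence 2 (position 4): immediately before a stressed vowel → [ʁ].
Occurrence 3 (position 11): no conditioning environment matches → elsewhere allophone [r].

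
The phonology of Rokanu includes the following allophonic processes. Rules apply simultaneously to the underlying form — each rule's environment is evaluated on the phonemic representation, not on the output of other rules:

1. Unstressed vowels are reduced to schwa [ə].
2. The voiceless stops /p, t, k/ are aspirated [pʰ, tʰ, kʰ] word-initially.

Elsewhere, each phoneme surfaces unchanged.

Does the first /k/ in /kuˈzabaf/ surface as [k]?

No

/k/ (word-initial): word-initially, so rule 2 applies → [kʰ].
The actual realization is [kʰ], not [k].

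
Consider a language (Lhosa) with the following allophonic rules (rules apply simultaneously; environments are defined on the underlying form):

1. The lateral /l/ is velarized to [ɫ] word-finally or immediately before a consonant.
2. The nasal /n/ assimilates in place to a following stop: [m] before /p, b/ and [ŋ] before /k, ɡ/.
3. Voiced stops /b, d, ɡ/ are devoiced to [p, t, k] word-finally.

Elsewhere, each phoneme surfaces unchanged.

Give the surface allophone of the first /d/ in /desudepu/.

/d/ (word-initial) fails the environment for rule 3, so it stays [d].

[d]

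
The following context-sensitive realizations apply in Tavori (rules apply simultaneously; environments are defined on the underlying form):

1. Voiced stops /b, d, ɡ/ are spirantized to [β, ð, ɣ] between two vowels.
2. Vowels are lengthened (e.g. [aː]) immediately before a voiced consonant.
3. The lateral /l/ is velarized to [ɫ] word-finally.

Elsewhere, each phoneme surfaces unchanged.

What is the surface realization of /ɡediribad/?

[ɡeːðiːriːβaːd]

/ɡ/ (word-initial): rule 1 targets it, but not between two vowels → unchanged [ɡ].
/e/ (between /ɡ/ and /d/): before a voiced consonant, so rule 2 applies → [eː].
/d/ — between /e/ and /i/, between two vowels — surfaces as [ð] (rule 1).
/i/ (between /d/ and /r/) occurs before a voiced consonant → [iː] by rule 2.
/r/ — not in any rule's target class → [r].
/i/ (between /r/ and /b/): before a voiced consonant, so rule 2 applies → [iː].
/b/ (between /i/ and /a/): between two vowels, so rule 1 applies → [β].
/a/ (between /b/ and /d/) occurs before a voiced consonant → [aː] by rule 2.
/d/ (word-final): rule 1 targets it, but not between two vowels → unchanged [d].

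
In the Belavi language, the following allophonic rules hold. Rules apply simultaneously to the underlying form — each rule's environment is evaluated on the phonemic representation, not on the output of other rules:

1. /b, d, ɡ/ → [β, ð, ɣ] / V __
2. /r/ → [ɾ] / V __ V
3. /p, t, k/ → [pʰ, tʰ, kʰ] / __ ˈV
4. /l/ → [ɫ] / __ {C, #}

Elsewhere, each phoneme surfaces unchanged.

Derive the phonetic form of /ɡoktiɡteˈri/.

/ɡ/ — word-initial; rule 1 does not apply here → [ɡ].
/o/ — not in any rule's target class → [o].
/k/ (between /o/ and /t/) fails the environment for rule 3, so it stays [k].
/t/ (between /k/ and /i/) fails the environment for rule 3, so it stays [t].
/i/ — not in any rule's target class → [i].
Rule 1 applies to /ɡ/ (between /i/ and /t/: immediately after a vowel) → [ɣ].
/t/ — between /ɡ/ and /e/; rule 3 does not apply here → [t].
/e/ stays [e].
/r/ (between /e/ and /i/) occurs between two vowels → [ɾ] by rule 2.
/i/ (word-final) is unaffected → [i].

[ɡoktiɣteˈɾi]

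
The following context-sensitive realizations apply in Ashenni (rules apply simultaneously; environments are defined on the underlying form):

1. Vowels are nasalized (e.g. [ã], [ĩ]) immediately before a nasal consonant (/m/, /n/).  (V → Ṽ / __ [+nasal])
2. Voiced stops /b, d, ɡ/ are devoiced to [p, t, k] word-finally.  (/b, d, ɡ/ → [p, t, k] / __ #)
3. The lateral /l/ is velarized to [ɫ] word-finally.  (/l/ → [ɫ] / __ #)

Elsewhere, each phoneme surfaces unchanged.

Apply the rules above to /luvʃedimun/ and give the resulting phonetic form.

/l/ — word-initial; rule 3 does not apply here → [l].
/u/ (between /l/ and /v/): rule 1 targets it, but not before a nasal consonant → unchanged [u].
/v/ stays [v].
/ʃ/ stays [ʃ].
/e/ (between /ʃ/ and /d/) is in the target of rule 1 but the environment (before a nasal consonant) is not met → [e].
/d/ (between /e/ and /i/) fails the environment for rule 2, so it stays [d].
/i/ (between /d/ and /m/): before a nasal consonant, so rule 1 applies → [ĩ].
/m/ (between /i/ and /u/): no rule targets it → [m].
Rule 1 applies to /u/ (between /m/ and /n/: before a nasal consonant) → [ũ].
/n/ stays [n].

[luvʃedĩmũn]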